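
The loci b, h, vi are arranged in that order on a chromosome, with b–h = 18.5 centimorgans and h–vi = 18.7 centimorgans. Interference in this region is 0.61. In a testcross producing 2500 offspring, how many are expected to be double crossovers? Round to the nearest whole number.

34

Map distances give recombination frequencies of 0.185 and 0.187 for the two intervals.
With interference 0.61 (so coincidence = 0.39), expected double-crossover frequency = 0.185 × 0.187 × 0.39 = 0.01349.
Expected number = 0.01349 × 2500 = 33.73 ≈ 34.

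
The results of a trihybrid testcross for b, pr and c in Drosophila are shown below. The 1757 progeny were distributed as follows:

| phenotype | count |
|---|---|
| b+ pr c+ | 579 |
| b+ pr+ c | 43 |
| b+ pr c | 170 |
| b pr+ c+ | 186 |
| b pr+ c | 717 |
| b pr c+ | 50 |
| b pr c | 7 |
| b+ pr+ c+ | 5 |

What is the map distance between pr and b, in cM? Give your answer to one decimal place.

6.0 cM

The two most frequent reciprocal classes, b pr+ c and b+ pr c+, are the parental types, so the F1 was b pr+ c / b+ pr c+.
The two rarest classes, b pr c and b+ pr+ c+, are the double crossovers. Comparing them with the parentals, only the pr allele has switched, so pr is the middle locus and the order is c – pr – b.
Crossovers in the pr–b interval produce the single-crossover classes b+ pr+ c and b pr c+ (43 + 50 = 93) plus the double crossovers (12).
RF(pr–b) = (93 + 12) / 1757 = 105/1757 = 0.0598 → 6.0 cM.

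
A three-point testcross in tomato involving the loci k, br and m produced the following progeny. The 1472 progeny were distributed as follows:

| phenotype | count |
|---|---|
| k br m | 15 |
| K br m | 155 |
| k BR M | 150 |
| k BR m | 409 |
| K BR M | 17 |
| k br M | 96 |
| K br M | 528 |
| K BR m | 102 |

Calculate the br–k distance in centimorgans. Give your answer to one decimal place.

15.6 centimorgans

The two most frequent reciprocal classes, K br M and k BR m, are the parental types, so the F1 was K br M / k BR m.
The two rarest classes, K BR M and k br m, are the double crossovers. Comparing them with the parentals, only the br allele has switched, so br is the middle locus and the order is m – br – k.
Crossovers in the br–k interval produce the single-crossover classes k br M and K BR m (96 + 102 = 198) plus the double crossovers (32).
RF(br–k) = (198 + 32) / 1472 = 230/1472 = 0.1562 → 15.6 centimorgans.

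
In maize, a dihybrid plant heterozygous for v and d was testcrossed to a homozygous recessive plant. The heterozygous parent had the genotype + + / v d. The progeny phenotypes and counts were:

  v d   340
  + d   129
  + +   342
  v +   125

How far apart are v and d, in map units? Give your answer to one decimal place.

The recombinant classes are + d and v +: 129 + 125 = 254.
Recombination frequency = 254/936 = 0.2714 ≈ 27.1%, i.e. 27.1 map units.

27.1 map units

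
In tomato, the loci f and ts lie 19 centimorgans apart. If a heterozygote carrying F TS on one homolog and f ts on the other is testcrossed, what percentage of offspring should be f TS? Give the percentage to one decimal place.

A map distance of 19 centimorgans corresponds to a recombination frequency of 0.190.
The F1 is F TS / f ts, so f TS is a recombinant gamete class with expected frequency r/2 = 0.190/2 = 0.0950.
That is 0.0950 = 9.5% of the progeny.

9.5%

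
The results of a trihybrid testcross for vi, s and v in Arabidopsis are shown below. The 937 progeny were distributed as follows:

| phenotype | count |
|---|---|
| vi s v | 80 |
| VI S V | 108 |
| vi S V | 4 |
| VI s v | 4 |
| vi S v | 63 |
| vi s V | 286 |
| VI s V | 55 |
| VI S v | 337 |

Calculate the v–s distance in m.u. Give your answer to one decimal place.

The two most frequent reciprocal classes, VI S v and vi s V, are the parental types, so the F1 was VI S v / vi s V.
The two rarest classes, VI s v and vi S V, are the double crossovers. Comparing them with the parentals, only the s allele has switched, so s is the middle locus and the order is vi – s – v.
Crossovers in the s–v interval produce the single-crossover classes VI S V and vi s v (108 + 80 = 188) plus the double crossovers (8).
RF(s–v) = (188 + 8) / 937 = 196/937 = 0.2092 → 20.9 m.u.

20.9 m.u.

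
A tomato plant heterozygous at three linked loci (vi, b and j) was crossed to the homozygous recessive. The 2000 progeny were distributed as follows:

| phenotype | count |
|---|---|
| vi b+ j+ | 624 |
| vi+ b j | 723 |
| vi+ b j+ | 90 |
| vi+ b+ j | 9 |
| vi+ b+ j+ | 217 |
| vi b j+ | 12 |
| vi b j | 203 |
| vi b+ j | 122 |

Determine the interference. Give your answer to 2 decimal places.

0.59

The two most frequent reciprocal classes, vi b+ j+ and vi+ b j, are the parental types, so the F1 was vi b+ j+ / vi+ b j.
The two rarest classes, vi b j+ and vi+ b+ j, are the double crossovers. Comparing them with the parentals, only the b allele has switched, so b is the middle locus and the order is j – b – vi.
j–b: (212 + 21)/2000 = 0.1165; b–vi: (420 + 21)/2000 = 0.2205.
Expected DCO frequency = 0.1165 × 0.2205 ≈ 0.02569; observed = 21/2000 ≈ 0.01050.
Coefficient of coincidence = 0.01050/0.02569 ≈ 0.41; interference = 1 − 0.41 = 0.59.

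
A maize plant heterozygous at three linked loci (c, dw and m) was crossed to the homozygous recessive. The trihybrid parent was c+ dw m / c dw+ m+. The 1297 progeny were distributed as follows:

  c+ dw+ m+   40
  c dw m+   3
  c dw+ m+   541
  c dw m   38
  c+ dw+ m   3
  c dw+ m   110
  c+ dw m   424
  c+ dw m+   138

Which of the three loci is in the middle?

The two rarest classes, c+ dw+ m and c dw m+, are the double crossovers. Comparing them with the parentals, only the dw allele has switched, so dw is the middle locus and the order is c – dw – m.

dw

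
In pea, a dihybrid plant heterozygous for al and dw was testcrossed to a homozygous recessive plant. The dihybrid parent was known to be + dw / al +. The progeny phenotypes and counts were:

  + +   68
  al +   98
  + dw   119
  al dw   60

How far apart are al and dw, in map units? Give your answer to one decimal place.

The recombinant classes are + + and al dw: 68 + 60 = 128.
Recombination frequency = 128/345 = 0.3710 ≈ 37.1%, i.e. 37.1 map units.

37.1 map units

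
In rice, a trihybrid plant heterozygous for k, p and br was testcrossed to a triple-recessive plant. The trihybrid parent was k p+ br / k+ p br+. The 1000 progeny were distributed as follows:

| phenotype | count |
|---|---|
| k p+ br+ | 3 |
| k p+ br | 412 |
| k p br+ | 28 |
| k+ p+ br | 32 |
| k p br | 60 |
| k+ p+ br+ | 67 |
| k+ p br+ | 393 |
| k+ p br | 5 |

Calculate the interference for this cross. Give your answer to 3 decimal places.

The two rarest classes, k p+ br+ and k+ p br, are the double crossovers. Comparing them with the parentals, only the br allele has switched, so br is the middle locus and the order is k – br – p.
k–br: (60 + 8)/1000 = 0.0680; br–p: (127 + 8)/1000 = 0.1350.
Expected DCO frequency = 0.0680 × 0.1350 ≈ 0.00918; observed = 8/1000 ≈ 0.00800.
Coefficient of coincidence = 0.00800/0.00918 ≈ 0.871; interference = 1 − 0.871 = 0.129.

0.129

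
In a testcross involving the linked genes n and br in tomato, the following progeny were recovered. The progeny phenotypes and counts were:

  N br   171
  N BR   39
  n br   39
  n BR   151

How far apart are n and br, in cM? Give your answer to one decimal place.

19.5 cM

The two most frequent classes, N br (171) and n BR (151), are the parental types, so the F1 was N br / n BR.
The recombinant classes are N BR and n br: 39 + 39 = 78.
Recombination frequency = 78/400 = 0.1950 ≈ 19.5%, i.e. 19.5 cM.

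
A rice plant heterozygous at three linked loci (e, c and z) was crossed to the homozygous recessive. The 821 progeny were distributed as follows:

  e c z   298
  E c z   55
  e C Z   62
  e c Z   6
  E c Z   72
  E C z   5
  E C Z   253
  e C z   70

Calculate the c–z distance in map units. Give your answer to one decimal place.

The two most frequent reciprocal classes, E C Z and e c z, are the parental types, so the F1 was E C Z / e c z.
The two rarest classes, E C z and e c Z, are the double crossovers. Comparing them with the parentals, only the z allele has switched, so z is the middle locus and the order is c – z – e.
Crossovers in the c–z interval produce the single-crossover classes E c Z and e C z (72 + 70 = 142) plus the double crossovers (11).
RF(c–z) = (142 + 11) / 821 = 153/821 = 0.1864 → 18.6 map units.

18.6 map units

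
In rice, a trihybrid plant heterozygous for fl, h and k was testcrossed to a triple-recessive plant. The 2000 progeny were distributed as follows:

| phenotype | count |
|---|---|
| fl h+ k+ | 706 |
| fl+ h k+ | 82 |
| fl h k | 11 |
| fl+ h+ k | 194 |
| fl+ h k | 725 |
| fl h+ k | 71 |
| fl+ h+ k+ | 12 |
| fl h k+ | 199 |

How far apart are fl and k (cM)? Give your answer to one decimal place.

The two most frequent reciprocal classes, fl+ h k and fl h+ k+, are the parental types, so the F1 was fl+ h k / fl h+ k+.
The two rarest classes, fl h k and fl+ h+ k+, are the double crossovers. Comparing them with the parentals, only the fl allele has switched, so fl is the middle locus and the order is h – fl – k.
Crossovers in the fl–k interval produce the single-crossover classes fl+ h k+ and fl h+ k (82 + 71 = 153) plus the double crossovers (23).
RF(fl–k) = (153 + 23) / 2000 = 176/2000 = 0.0880 → 8.8 cM.

8.8 cM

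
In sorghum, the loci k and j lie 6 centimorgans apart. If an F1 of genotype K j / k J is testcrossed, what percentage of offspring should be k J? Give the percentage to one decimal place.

47.0%

A map distance of 6 centimorgans corresponds to a recombination frequency of 0.060.
The F1 is K j / k J, so k J is a parental gamete class with expected frequency (1 − r)/2 = 0.940/2 = 0.4700.
That is 0.4700 = 47.0% of the progeny.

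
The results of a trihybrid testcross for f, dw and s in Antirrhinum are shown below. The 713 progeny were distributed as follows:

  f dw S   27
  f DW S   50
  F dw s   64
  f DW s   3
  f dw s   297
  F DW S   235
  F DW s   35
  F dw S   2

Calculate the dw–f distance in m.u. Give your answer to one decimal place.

The two most frequent reciprocal classes, f dw s and F DW S, are the parental types, so the F1 was f dw s / F DW S.
The two rarest classes, f DW s and F dw S, are the double crossovers. Comparing them with the parentals, only the dw allele has switched, so dw is the middle locus and the order is f – dw – s.
Crossovers in the f–dw interval produce the single-crossover classes F dw s and f DW S (64 + 50 = 114) plus the double crossovers (5).
RF(f–dw) = (114 + 5) / 713 = 119/713 = 0.1669 → 16.7 m.u.

16.7 m.u.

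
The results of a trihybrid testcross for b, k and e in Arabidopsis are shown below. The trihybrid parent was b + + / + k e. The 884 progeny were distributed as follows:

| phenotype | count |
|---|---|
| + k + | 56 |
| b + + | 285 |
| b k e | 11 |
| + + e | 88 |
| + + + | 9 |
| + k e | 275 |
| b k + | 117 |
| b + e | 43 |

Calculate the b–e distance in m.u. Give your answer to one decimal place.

13.5 m.u.

The two rarest classes, + + + and b k e, are the double crossovers. Comparing them with the parentals, only the b allele has switched, so b is the middle locus and the order is e – b – k.
Crossovers in the e–b interval produce the single-crossover classes b + e and + k + (43 + 56 = 99) plus the double crossovers (20).
RF(e–b) = (99 + 20) / 884 = 119/884 = 0.1346 → 13.5 m.u.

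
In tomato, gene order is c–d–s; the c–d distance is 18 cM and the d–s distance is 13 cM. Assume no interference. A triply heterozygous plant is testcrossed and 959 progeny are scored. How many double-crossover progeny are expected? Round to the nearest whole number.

Map distances give recombination frequencies of 0.180 and 0.130 for the two intervals.
With no interference, expected double-crossover frequency = 0.180 × 0.130 = 0.02340.
Expected number = 0.02340 × 959 = 22.44 ≈ 22.

22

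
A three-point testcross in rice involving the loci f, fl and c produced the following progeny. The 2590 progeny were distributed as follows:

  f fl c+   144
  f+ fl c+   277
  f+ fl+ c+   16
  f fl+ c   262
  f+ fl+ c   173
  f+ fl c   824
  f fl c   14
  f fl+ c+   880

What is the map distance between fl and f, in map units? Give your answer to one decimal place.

The two most frequent reciprocal classes, f fl+ c+ and f+ fl c, are the parental types, so the F1 was f fl+ c+ / f+ fl c.
The two rarest classes, f+ fl+ c+ and f fl c, are the double crossovers. Comparing them with the parentals, only the f allele has switched, so f is the middle locus and the order is fl – f – c.
Crossovers in the fl–f interval produce the single-crossover classes f fl c+ and f+ fl+ c (144 + 173 = 317) plus the double crossovers (30).
RF(fl–f) = (317 + 30) / 2590 = 347/2590 = 0.1340 → 13.4 map units.

13.4 map units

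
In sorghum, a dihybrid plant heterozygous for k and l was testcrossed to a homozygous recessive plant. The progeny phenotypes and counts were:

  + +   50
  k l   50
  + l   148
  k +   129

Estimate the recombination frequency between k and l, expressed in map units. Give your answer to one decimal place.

26.5 map units

The two most frequent classes, + l (148) and k + (129), are the parental types, so the F1 was + l / k +.
The recombinant classes are + + and k l: 50 + 50 = 100.
Recombination frequency = 100/377 = 0.2653 ≈ 26.5%, i.e. 26.5 map units.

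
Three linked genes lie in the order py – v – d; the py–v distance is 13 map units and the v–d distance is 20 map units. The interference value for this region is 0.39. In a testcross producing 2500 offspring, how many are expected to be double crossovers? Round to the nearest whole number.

Map distances give recombination frequencies of 0.130 and 0.200 for the two intervals.
With interference 0.39 (so coincidence = 0.61), expected double-crossover frequency = 0.130 × 0.200 × 0.61 = 0.01586.
Expected number = 0.01586 × 2500 = 39.65 ≈ 40.

40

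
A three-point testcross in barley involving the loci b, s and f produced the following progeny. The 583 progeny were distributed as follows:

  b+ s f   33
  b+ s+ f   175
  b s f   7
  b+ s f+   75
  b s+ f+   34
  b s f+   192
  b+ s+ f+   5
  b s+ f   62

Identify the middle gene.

The two most frequent reciprocal classes, b+ s+ f and b s f+, are the parental types, so the F1 was b+ s+ f / b s f+.
The two rarest classes, b+ s+ f+ and b s f, are the double crossovers. Comparing them with the parentals, only the f allele has switched, so f is the middle locus and the order is b – f – s.

f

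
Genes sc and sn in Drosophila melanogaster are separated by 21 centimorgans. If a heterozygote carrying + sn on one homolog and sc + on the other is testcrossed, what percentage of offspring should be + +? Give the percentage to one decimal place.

10.5%

A map distance of 21 centimorgans corresponds to a recombination frequency of 0.210.
The F1 is + sn / sc +, so + + is a recombinant gamete class with expected frequency r/2 = 0.210/2 = 0.1050.
That is 0.1050 = 10.5% of the progeny.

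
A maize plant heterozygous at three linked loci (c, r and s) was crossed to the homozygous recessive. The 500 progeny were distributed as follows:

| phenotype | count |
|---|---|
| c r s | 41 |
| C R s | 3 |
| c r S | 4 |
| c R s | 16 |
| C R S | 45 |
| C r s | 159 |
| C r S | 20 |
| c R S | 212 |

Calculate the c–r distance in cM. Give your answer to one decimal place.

The two most frequent reciprocal classes, C r s and c R S, are the parental types, so the F1 was C r s / c R S.
The two rarest classes, C R s and c r S, are the double crossovers. Comparing them with the parentals, only the r allele has switched, so r is the middle locus and the order is s – r – c.
Crossovers in the r–c interval produce the single-crossover classes c r s and C R S (41 + 45 = 86) plus the double crossovers (7).
RF(r–c) = (86 + 7) / 500 = 93/500 = 0.1860 → 18.6 cM.

18.6 cM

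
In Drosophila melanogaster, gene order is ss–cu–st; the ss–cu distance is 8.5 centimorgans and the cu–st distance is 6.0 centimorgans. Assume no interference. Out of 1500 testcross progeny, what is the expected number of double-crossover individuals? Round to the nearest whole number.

Map distances give recombination frequencies of 0.085 and 0.060 for the two intervals.
With no interference, expected double-crossover frequency = 0.085 × 0.060 = 0.00510.
Expected number = 0.00510 × 1500 = 7.65 ≈ 8.

8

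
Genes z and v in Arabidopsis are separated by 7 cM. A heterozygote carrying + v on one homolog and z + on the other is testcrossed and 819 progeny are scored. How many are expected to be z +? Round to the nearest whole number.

381

A map distance of 7 cM corresponds to a recombination frequency of 0.070.
The F1 is + v / z +, so z + is a parental gamete class with expected frequency (1 − r)/2 = 0.930/2 = 0.4650.
Expected number = 0.4650 × 819 = 380.83 ≈ 381.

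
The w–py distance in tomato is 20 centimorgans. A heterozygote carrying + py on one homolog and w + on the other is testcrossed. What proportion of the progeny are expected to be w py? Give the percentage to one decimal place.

10.0%

A map distance of 20 centimorgans corresponds to a recombination frequency of 0.200.
The F1 is + py / w +, so w py is a recombinant gamete class with expected frequency r/2 = 0.200/2 = 0.1000.
That is 0.1000 = 10.0% of the progeny.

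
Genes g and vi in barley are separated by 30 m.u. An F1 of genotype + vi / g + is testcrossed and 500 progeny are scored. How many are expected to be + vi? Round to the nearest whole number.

175

A map distance of 30 m.u. corresponds to a recombination frequency of 0.300.
The F1 is + vi / g +, so + vi is a parental gamete class with expected frequency (1 − r)/2 = 0.700/2 = 0.3500.
Expected number = 0.3500 × 500 = 175.00 ≈ 175.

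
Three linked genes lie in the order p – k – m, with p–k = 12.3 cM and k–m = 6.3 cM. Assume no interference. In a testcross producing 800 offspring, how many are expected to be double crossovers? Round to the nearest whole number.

6

Map distances give recombination frequencies of 0.123 and 0.063 for the two intervals.
With no interference, expected double-crossover frequency = 0.123 × 0.063 = 0.00775.
Expected number = 0.00775 × 800 = 6.20 ≈ 6.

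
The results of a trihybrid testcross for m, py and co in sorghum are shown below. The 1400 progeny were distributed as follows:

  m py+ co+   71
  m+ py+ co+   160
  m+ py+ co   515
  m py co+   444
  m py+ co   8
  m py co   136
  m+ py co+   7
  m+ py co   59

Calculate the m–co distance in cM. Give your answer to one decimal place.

22.2 cM

The two most frequent reciprocal classes, m+ py+ co and m py co+, are the parental types, so the F1 was m+ py+ co / m py co+.
The two rarest classes, m py+ co and m+ py co+, are the double crossovers. Comparing them with the parentals, only the m allele has switched, so m is the middle locus and the order is co – m – py.
Crossovers in the co–m interval produce the single-crossover classes m+ py+ co+ and m py co (160 + 136 = 296) plus the double crossovers (15).
RF(co–m) = (296 + 15) / 1400 = 311/1400 = 0.2221 → 22.2 cM.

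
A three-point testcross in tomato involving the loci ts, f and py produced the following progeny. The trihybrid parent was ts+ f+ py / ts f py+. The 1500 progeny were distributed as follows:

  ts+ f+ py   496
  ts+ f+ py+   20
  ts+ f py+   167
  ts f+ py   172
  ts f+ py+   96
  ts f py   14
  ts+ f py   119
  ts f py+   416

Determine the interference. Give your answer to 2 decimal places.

The two rarest classes, ts+ f+ py+ and ts f py, are the double crossovers. Comparing them with the parentals, only the py allele has switched, so py is the middle locus and the order is f – py – ts.
f–py: (215 + 34)/1500 = 0.1660; py–ts: (339 + 34)/1500 = 0.2487.
Expected DCO frequency = 0.1660 × 0.2487 ≈ 0.04128; observed = 34/1500 ≈ 0.02267.
Coefficient of coincidence = 0.02267/0.04128 ≈ 0.55; interference = 1 − 0.55 = 0.45.

0.45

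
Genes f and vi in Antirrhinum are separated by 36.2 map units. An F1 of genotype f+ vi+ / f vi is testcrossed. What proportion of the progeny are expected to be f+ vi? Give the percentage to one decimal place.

18.1%

A map distance of 36.2 map units corresponds to a recombination frequency of 0.362.
The F1 is f+ vi+ / f vi, so f+ vi is a recombinant gamete class with expected frequency r/2 = 0.362/2 = 0.1810.
That is 0.1810 = 18.1% of the progeny.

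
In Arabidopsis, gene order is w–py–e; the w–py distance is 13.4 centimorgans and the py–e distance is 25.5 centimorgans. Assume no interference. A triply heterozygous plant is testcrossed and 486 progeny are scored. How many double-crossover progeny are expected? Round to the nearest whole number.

Map distances give recombination frequencies of 0.134 and 0.255 for the two intervals.
With no interference, expected double-crossover frequency = 0.134 × 0.255 = 0.03417.
Expected number = 0.03417 × 486 = 16.61 ≈ 17.

17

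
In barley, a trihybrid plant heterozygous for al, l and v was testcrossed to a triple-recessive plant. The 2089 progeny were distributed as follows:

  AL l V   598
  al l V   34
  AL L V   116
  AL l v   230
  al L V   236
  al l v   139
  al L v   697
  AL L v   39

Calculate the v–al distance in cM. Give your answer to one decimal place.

The two most frequent reciprocal classes, AL l V and al L v, are the parental types, so the F1 was AL l V / al L v.
The two rarest classes, al l V and AL L v, are the double crossovers. Comparing them with the parentals, only the al allele has switched, so al is the middle locus and the order is v – al – l.
Crossovers in the v–al interval produce the single-crossover classes AL l v and al L V (230 + 236 = 466) plus the double crossovers (73).
RF(v–al) = (466 + 73) / 2089 = 539/2089 = 0.2580 → 25.8 cM.

25.8 cM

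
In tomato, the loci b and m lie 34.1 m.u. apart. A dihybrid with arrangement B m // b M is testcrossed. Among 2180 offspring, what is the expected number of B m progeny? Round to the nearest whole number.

A map distance of 34.1 m.u. corresponds to a recombination frequency of 0.341.
The F1 is B m / b M, so B m is a parental gamete class with expected frequency (1 − r)/2 = 0.659/2 = 0.3295.
Expected number = 0.3295 × 2180 = 718.31 ≈ 718.

718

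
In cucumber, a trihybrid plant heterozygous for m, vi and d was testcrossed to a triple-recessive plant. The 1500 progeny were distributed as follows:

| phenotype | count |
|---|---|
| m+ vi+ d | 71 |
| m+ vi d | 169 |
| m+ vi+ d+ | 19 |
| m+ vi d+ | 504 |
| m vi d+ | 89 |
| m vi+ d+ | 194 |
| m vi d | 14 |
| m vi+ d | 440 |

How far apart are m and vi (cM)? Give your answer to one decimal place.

12.9 cM

The two most frequent reciprocal classes, m+ vi d+ and m vi+ d, are the parental types, so the F1 was m+ vi d+ / m vi+ d.
The two rarest classes, m+ vi+ d+ and m vi d, are the double crossovers. Comparing them with the parentals, only the vi allele has switched, so vi is the middle locus and the order is m – vi – d.
Crossovers in the m–vi interval produce the single-crossover classes m vi d+ and m+ vi+ d (89 + 71 = 160) plus the double crossovers (33).
RF(m–vi) = (160 + 33) / 1500 = 193/1500 = 0.1287 → 12.9 cM.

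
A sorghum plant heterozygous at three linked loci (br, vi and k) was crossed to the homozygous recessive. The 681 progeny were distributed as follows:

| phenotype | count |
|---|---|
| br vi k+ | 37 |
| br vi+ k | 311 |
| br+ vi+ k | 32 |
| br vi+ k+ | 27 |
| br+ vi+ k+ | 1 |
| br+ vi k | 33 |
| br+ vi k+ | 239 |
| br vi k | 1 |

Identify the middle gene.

The two most frequent reciprocal classes, br+ vi k+ and br vi+ k, are the parental types, so the F1 was br+ vi k+ / br vi+ k.
The two rarest classes, br+ vi+ k+ and br vi k, are the double crossovers. Comparing them with the parentals, only the vi allele has switched, so vi is the middle locus and the order is br – vi – k.

vi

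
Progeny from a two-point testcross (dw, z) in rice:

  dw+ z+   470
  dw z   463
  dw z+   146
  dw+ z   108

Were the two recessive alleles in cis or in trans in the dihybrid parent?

The two most frequent classes are dw+ z+ (470) and dw z (463); these are the parental (non-recombinant) types.
So the F1 carried dw+ z+ on one chromosome and dw z on the other — the recessive alleles are on the same chromosome (cis / coupling).

cis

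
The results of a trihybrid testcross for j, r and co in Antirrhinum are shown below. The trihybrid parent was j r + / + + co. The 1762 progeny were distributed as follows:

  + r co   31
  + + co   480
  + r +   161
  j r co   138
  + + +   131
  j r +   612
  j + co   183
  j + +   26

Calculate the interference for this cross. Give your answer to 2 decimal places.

The two rarest classes, j + + and + r co, are the double crossovers. Comparing them with the parentals, only the r allele has switched, so r is the middle locus and the order is co – r – j.
co–r: (269 + 57)/1762 = 0.1850; r–j: (344 + 57)/1762 = 0.2276.
Expected DCO frequency = 0.1850 × 0.2276 ≈ 0.04211; observed = 57/1762 ≈ 0.03235.
Coefficient of coincidence = 0.03235/0.04211 ≈ 0.77; interference = 1 − 0.77 = 0.23.

0.23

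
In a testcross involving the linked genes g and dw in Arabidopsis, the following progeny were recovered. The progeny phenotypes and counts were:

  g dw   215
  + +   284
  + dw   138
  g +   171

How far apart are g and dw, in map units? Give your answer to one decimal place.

The two most frequent classes, + + (284) and g dw (215), are the parental types, so the F1 was + + / g dw.
The recombinant classes are + dw and g +: 138 + 171 = 309.
Recombination frequency = 309/808 = 0.3824 ≈ 38.2%, i.e. 38.2 map units.

38.2 map units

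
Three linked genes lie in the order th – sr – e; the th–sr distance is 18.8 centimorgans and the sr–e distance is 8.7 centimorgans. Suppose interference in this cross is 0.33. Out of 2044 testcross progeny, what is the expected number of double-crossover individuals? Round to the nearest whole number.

Map distances give recombination frequencies of 0.188 and 0.087 for the two intervals.
With interference 0.33 (so coincidence = 0.67), expected double-crossover frequency = 0.188 × 0.087 × 0.67 = 0.01096.
Expected number = 0.01096 × 2044 = 22.40 ≈ 22.

22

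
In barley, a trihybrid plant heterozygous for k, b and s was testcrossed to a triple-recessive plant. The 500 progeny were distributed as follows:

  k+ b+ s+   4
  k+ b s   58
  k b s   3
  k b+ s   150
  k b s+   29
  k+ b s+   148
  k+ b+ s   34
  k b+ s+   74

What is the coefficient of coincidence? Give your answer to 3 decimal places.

0.360

The two most frequent reciprocal classes, k+ b s+ and k b+ s, are the parental types, so the F1 was k+ b s+ / k b+ s.
The two rarest classes, k+ b+ s+ and k b s, are the double crossovers. Comparing them with the parentals, only the b allele has switched, so b is the middle locus and the order is s – b – k.
s–b: (132 + 7)/500 = 0.2780; b–k: (63 + 7)/500 = 0.1400.
Expected DCO frequency = 0.2780 × 0.1400 ≈ 0.03892; observed = 7/500 ≈ 0.01400.
Coefficient of coincidence = 0.01400/0.03892 ≈ 0.360.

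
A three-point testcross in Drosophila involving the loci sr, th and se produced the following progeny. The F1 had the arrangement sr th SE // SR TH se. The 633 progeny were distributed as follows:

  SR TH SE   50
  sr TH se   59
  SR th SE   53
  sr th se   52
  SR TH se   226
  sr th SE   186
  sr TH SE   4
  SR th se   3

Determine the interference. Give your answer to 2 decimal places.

0.66

The two rarest classes, sr TH SE and SR th se, are the double crossovers. Comparing them with the parentals, only the th allele has switched, so th is the middle locus and the order is se – th – sr.
se–th: (102 + 7)/633 = 0.1722; th–sr: (112 + 7)/633 = 0.1880.
Expected DCO frequency = 0.1722 × 0.1880 ≈ 0.03237; observed = 7/633 ≈ 0.01106.
Coefficient of coincidence = 0.01106/0.03237 ≈ 0.34; interference = 1 − 0.34 = 0.66.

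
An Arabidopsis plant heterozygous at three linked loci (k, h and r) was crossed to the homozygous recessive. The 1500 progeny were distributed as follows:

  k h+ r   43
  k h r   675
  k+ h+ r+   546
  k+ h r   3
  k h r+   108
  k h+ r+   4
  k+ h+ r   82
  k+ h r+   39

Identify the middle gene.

k

The two most frequent reciprocal classes, k h r and k+ h+ r+, are the parental types, so the F1 was k h r / k+ h+ r+.
The two rarest classes, k+ h r and k h+ r+, are the double crossovers. Comparing them with the parentals, only the k allele has switched, so k is the middle locus and the order is r – k – h.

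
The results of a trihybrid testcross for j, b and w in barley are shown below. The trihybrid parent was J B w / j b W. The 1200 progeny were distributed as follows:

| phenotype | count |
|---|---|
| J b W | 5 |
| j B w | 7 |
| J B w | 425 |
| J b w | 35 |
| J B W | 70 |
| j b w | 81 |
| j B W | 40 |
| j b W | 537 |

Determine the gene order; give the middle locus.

j

The two rarest classes, j B w and J b W, are the double crossovers. Comparing them with the parentals, only the j allele has switched, so j is the middle locus and the order is w – j – b.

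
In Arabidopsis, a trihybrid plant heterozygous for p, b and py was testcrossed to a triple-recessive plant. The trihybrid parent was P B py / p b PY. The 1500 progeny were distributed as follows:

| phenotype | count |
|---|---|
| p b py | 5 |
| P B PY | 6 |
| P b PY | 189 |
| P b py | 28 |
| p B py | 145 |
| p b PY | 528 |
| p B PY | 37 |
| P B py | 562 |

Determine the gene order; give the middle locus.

The two rarest classes, P B PY and p b py, are the double crossovers. Comparing them with the parentals, only the py allele has switched, so py is the middle locus and the order is p – py – b.

py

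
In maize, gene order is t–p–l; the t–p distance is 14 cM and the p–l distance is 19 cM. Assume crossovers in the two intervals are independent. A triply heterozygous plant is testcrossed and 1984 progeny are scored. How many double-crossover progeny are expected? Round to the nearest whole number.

53

Map distances give recombination frequencies of 0.140 and 0.190 for the two intervals.
With no interference, expected double-crossover frequency = 0.140 × 0.190 = 0.02660.
Expected number = 0.02660 × 1984 = 52.77 ≈ 53.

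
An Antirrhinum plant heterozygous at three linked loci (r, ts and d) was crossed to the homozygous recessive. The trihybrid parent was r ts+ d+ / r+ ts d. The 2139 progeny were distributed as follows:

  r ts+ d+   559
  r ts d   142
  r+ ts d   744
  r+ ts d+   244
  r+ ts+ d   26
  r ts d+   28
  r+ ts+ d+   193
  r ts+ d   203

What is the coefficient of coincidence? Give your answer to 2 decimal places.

The two rarest classes, r ts d+ and r+ ts+ d, are the double crossovers. Comparing them with the parentals, only the ts allele has switched, so ts is the middle locus and the order is r – ts – d.
r–ts: (335 + 54)/2139 = 0.1819; ts–d: (447 + 54)/2139 = 0.2342.
Expected DCO frequency = 0.1819 × 0.2342 ≈ 0.04260; observed = 54/2139 ≈ 0.02525.
Coefficient of coincidence = 0.02525/0.04260 ≈ 0.59.

0.59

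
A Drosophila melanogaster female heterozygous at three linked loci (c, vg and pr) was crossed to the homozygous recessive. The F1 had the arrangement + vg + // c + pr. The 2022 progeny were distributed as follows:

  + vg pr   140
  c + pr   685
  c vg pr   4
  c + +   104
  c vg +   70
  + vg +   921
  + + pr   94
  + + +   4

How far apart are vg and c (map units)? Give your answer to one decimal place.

The two rarest classes, + + + and c vg pr, are the double crossovers. Comparing them with the parentals, only the vg allele has switched, so vg is the middle locus and the order is c – vg – pr.
Crossovers in the c–vg interval produce the single-crossover classes c vg + and + + pr (70 + 94 = 164) plus the double crossovers (8).
RF(c–vg) = (164 + 8) / 2022 = 172/2022 = 0.0851 → 8.5 map units.

8.5 map units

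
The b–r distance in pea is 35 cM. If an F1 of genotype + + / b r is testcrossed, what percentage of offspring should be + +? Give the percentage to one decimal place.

32.5%

A map distance of 35 cM corresponds to a recombination frequency of 0.350.
The F1 is + + / b r, so + + is a parental gamete class with expected frequency (1 − r)/2 = 0.650/2 = 0.3250.
That is 0.3250 = 32.5% of the progeny.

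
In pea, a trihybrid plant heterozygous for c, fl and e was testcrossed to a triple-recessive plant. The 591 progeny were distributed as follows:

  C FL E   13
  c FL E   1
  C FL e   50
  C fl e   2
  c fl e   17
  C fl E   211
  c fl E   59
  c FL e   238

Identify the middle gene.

e

The two most frequent reciprocal classes, c FL e and C fl E, are the parental types, so the F1 was c FL e / C fl E.
The two rarest classes, c FL E and C fl e, are the double crossovers. Comparing them with the parentals, only the e allele has switched, so e is the middle locus and the order is fl – e – c.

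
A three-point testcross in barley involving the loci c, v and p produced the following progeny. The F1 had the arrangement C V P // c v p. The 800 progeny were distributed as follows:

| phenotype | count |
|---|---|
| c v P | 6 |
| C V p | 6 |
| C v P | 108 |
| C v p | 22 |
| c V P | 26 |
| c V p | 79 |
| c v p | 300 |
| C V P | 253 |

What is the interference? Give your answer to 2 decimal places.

0.20

The two rarest classes, C V p and c v P, are the double crossovers. Comparing them with the parentals, only the p allele has switched, so p is the middle locus and the order is c – p – v.
c–p: (48 + 12)/800 = 0.0750; p–v: (187 + 12)/800 = 0.2487.
Expected DCO frequency = 0.0750 × 0.2487 ≈ 0.01865; observed = 12/800 ≈ 0.01500.
Coefficient of coincidence = 0.01500/0.01865 ≈ 0.80; interference = 1 − 0.80 = 0.20.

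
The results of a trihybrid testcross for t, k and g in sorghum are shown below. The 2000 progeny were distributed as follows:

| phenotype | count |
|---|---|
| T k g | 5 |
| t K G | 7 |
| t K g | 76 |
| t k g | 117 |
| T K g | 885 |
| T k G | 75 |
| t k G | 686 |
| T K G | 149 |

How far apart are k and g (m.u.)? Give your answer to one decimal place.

13.9 m.u.

The two most frequent reciprocal classes, T K g and t k G, are the parental types, so the F1 was T K g / t k G.
The two rarest classes, T k g and t K G, are the double crossovers. Comparing them with the parentals, only the k allele has switched, so k is the middle locus and the order is t – k – g.
Crossovers in the k–g interval produce the single-crossover classes T K G and t k g (149 + 117 = 266) plus the double crossovers (12).
RF(k–g) = (266 + 12) / 2000 = 278/2000 = 0.1390 → 13.9 m.u.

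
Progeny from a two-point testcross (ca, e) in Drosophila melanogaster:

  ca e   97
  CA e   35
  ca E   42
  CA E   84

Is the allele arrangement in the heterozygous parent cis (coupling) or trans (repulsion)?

cis

The two most frequent classes are CA E (84) and ca e (97); these are the parental (non-recombinant) types.
So the F1 carried CA E on one chromosome and ca e on the other — the recessive alleles are on the same chromosome (cis / coupling).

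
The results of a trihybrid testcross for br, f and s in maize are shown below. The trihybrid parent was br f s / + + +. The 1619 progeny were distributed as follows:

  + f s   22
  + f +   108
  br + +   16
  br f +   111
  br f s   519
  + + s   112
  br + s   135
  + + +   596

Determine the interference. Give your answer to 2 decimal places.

0.16

The two rarest classes, + f s and br + +, are the double crossovers. Comparing them with the parentals, only the br allele has switched, so br is the middle locus and the order is s – br – f.
s–br: (223 + 38)/1619 = 0.1612; br–f: (243 + 38)/1619 = 0.1736.
Expected DCO frequency = 0.1612 × 0.1736 ≈ 0.02798; observed = 38/1619 ≈ 0.02347.
Coefficient of coincidence = 0.02347/0.02798 ≈ 0.84; interference = 1 − 0.84 = 0.16.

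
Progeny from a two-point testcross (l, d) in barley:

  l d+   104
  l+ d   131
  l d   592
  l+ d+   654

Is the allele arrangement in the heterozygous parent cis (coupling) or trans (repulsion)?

The two most frequent classes are l+ d+ (654) and l d (592); these are the parental (non-recombinant) types.
So the F1 carried l+ d+ on one chromosome and l d on the other — the recessive alleles are on the same chromosome (cis / coupling).

cis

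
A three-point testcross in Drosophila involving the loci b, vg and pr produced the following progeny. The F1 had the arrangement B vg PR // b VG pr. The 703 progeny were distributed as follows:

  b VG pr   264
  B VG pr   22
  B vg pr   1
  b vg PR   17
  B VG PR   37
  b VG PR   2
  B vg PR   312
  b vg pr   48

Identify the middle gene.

The two rarest classes, B vg pr and b VG PR, are the double crossovers. Comparing them with the parentals, only the pr allele has switched, so pr is the middle locus and the order is b – pr – vg.

pr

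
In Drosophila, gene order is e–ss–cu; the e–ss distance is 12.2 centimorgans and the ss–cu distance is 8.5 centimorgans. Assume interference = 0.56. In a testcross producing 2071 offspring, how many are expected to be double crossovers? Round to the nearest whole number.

Map distances give recombination frequencies of 0.122 and 0.085 for the two intervals.
With interference 0.56 (so coincidence = 0.44), expected double-crossover frequency = 0.122 × 0.085 × 0.44 = 0.00456.
Expected number = 0.00456 × 2071 = 9.45 ≈ 9.

9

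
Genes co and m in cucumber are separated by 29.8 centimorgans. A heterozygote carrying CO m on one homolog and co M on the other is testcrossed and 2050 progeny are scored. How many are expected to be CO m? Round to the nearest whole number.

A map distance of 29.8 centimorgans corresponds to a recombination frequency of 0.298.
The F1 is CO m / co M, so CO m is a parental gamete class with expected frequency (1 − r)/2 = 0.702/2 = 0.3510.
Expected number = 0.3510 × 2050 = 719.55 ≈ 720.

720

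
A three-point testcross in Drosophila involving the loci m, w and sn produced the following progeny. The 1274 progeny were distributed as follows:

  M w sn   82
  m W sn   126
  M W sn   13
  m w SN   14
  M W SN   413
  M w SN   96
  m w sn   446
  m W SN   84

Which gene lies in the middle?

sn

The two most frequent reciprocal classes, m w sn and M W SN, are the parental types, so the F1 was m w sn / M W SN.
The two rarest classes, m w SN and M W sn, are the double crossovers. Comparing them with the parentals, only the sn allele has switched, so sn is the middle locus and the order is w – sn – m.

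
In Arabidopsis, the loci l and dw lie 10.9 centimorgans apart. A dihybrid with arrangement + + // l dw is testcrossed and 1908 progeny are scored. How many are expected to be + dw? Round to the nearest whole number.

A map distance of 10.9 centimorgans corresponds to a recombination frequency of 0.109.
The F1 is + + / l dw, so + dw is a recombinant gamete class with expected frequency r/2 = 0.109/2 = 0.0545.
Expected number = 0.0545 × 1908 = 103.99 ≈ 104.

104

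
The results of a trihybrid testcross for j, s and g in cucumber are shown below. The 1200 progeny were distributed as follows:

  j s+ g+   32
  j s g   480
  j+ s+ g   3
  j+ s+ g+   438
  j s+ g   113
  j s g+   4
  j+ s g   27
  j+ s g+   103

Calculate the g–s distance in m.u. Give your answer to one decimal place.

18.6 m.u.

The two most frequent reciprocal classes, j s g and j+ s+ g+, are the parental types, so the F1 was j s g / j+ s+ g+.
The two rarest classes, j s g+ and j+ s+ g, are the double crossovers. Comparing them with the parentals, only the g allele has switched, so g is the middle locus and the order is s – g – j.
Crossovers in the s–g interval produce the single-crossover classes j s+ g and j+ s g+ (113 + 103 = 216) plus the double crossovers (7).
RF(s–g) = (216 + 7) / 1200 = 223/1200 = 0.1858 → 18.6 m.u.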